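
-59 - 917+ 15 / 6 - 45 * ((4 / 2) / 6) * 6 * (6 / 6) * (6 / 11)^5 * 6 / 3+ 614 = -118595029 / 322102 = -368.19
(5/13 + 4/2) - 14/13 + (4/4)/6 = 115/78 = 1.47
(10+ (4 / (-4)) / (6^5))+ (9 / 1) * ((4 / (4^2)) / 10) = 10.22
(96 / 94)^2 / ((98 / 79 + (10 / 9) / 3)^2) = 655155216 / 1629979129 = 0.40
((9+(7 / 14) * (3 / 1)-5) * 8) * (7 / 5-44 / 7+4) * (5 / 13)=-1364 / 91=-14.99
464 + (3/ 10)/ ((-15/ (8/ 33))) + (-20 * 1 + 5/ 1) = 370421/ 825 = 449.00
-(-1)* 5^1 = 5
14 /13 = 1.08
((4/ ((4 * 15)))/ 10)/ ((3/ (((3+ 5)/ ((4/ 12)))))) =4/ 75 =0.05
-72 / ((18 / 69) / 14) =-3864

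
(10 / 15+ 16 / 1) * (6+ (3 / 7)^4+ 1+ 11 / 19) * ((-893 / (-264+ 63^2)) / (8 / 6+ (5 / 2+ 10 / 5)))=-21763068 / 4151329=-5.24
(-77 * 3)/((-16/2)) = 231/8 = 28.88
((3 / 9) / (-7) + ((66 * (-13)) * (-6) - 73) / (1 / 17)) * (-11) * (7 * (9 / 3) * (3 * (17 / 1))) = -1016405214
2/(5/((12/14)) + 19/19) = 12/41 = 0.29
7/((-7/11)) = -11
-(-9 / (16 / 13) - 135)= 2277 / 16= 142.31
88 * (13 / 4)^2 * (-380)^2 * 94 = 12616661200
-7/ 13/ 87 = -7/ 1131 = -0.01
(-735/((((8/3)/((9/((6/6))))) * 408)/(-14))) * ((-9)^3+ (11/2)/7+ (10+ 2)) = -66328605/1088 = -60963.79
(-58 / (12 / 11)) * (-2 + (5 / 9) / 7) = 38599 / 378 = 102.11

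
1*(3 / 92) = 3 / 92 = 0.03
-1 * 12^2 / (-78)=24 / 13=1.85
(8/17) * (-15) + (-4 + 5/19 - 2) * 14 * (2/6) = -32782/969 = -33.83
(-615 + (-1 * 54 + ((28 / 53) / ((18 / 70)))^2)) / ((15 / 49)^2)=-363166858901 / 51194025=-7093.93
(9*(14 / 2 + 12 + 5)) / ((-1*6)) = -36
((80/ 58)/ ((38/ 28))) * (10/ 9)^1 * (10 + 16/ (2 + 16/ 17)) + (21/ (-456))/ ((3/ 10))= 342811/ 19836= 17.28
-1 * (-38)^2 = -1444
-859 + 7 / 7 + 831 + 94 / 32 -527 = -551.06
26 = 26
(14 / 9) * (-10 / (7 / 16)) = -320 / 9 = -35.56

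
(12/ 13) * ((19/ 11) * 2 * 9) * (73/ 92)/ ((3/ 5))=124830/ 3289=37.95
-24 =-24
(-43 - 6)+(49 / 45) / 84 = -26453 / 540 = -48.99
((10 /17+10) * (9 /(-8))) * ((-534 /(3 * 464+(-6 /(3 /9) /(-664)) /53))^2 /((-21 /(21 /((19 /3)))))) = 5959559958144480 /21531124352012507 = 0.28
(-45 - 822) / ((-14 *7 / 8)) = 3468 / 49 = 70.78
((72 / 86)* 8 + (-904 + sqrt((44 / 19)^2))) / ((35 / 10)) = -1462408 / 5719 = -255.71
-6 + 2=-4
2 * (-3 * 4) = -24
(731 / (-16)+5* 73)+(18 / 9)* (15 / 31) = 320.28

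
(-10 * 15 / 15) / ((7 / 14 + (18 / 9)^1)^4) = -32 / 125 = -0.26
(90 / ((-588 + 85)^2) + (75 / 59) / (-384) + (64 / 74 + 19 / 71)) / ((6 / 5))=9449288263475 / 10038943727872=0.94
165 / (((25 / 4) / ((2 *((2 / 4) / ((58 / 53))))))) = 3498 / 145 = 24.12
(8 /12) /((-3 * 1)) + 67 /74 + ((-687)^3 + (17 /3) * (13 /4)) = -431891254955 /1332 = -324242683.90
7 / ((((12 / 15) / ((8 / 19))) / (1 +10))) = 770 / 19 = 40.53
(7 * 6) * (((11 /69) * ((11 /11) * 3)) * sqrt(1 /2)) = 231 * sqrt(2) /23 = 14.20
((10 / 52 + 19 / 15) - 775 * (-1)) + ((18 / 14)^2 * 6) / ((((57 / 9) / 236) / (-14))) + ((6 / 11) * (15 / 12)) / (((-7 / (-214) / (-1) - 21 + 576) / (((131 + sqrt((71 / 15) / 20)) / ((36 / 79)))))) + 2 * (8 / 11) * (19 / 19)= -595767323255323 / 135525209820 + 8453 * sqrt(213) / 94060296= -4395.99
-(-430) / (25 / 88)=7568 / 5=1513.60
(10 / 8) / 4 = 0.31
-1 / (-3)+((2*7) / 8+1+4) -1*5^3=-1415 / 12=-117.92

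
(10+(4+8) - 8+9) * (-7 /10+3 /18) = -12.27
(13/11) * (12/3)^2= 208/11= 18.91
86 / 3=28.67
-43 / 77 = -0.56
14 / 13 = 1.08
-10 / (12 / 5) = -4.17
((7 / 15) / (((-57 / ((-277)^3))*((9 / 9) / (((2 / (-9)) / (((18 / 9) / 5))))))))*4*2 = -1190220248 / 1539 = -773372.48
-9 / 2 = -4.50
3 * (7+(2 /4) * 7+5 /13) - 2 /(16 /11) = 3253 /104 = 31.28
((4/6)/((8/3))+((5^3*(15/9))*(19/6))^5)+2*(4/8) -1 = 236139202117920394267/1889568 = 124969941339989.03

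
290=290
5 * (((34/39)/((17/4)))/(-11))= -40/429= -0.09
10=10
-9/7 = -1.29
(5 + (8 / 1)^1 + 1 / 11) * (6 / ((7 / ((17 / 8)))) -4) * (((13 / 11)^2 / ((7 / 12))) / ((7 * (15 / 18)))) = -26720928 / 2282665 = -11.71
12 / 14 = 6 / 7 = 0.86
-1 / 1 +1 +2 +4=6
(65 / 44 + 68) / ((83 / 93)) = 284301 / 3652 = 77.85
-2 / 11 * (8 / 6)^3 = -128 / 297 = -0.43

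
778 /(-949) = -778 /949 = -0.82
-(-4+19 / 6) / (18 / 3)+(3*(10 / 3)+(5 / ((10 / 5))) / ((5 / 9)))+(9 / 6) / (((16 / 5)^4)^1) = 17285611 / 1179648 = 14.65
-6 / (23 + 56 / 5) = -10 / 57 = -0.18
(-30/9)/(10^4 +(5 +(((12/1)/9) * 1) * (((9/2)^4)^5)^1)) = -2621440/12157665466925180961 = -0.00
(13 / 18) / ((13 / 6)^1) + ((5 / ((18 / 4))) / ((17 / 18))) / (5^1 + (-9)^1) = 2 / 51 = 0.04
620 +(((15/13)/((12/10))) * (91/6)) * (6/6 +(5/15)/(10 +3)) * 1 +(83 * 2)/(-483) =11954216/18837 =634.61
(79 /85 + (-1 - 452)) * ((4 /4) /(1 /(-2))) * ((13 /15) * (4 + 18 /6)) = 6993532 /1275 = 5485.12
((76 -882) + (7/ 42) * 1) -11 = -4901/ 6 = -816.83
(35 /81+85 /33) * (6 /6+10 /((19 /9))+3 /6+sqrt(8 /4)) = 2680 * sqrt(2) /891+105860 /5643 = 23.01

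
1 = 1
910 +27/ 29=26417/ 29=910.93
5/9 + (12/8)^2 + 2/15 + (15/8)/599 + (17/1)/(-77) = 45184229/16604280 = 2.72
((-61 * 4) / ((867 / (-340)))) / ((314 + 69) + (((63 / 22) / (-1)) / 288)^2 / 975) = 786046976000 / 3146281882433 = 0.25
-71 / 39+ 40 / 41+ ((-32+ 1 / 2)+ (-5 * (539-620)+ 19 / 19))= 1194949 / 3198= 373.66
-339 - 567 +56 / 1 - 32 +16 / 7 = -6158 / 7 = -879.71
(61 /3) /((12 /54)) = 183 /2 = 91.50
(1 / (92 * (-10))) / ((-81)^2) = -1 / 6036120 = -0.00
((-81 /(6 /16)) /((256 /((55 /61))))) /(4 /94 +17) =-7755 /173728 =-0.04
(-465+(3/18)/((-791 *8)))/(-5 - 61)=1605011/227808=7.05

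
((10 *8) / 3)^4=40960000 / 81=505679.01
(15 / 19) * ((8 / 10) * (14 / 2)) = 84 / 19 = 4.42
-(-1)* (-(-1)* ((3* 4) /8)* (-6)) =-9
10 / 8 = 5 / 4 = 1.25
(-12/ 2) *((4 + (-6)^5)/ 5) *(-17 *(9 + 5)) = -11098416/ 5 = -2219683.20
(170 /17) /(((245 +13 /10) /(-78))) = -2600 /821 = -3.17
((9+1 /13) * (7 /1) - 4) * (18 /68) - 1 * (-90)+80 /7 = 181291 /1547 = 117.19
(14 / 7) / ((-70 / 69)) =-69 / 35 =-1.97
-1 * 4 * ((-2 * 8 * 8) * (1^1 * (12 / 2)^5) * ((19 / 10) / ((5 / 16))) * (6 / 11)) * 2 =7261913088 / 275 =26406956.68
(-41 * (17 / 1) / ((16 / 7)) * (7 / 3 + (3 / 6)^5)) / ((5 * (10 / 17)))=-18828061 / 76800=-245.16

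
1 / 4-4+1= -11 / 4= -2.75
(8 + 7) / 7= 15 / 7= 2.14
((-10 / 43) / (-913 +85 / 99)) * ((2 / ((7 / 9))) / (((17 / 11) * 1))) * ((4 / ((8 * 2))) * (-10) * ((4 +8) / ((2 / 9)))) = -13231350 / 231037667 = -0.06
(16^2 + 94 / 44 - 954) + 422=-6025 / 22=-273.86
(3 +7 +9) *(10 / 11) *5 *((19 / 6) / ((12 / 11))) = 9025 / 36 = 250.69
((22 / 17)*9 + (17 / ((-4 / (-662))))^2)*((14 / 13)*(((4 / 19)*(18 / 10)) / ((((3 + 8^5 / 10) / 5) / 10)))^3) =1.64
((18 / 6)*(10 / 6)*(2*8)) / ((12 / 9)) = 60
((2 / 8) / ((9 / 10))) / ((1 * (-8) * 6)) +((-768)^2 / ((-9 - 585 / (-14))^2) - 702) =-114822319 / 749088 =-153.28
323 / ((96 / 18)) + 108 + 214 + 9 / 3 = 6169 / 16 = 385.56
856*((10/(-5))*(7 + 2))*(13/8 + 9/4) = -59706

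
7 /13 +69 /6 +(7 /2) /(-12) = 3665 /312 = 11.75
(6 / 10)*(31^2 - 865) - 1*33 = 123 / 5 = 24.60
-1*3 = -3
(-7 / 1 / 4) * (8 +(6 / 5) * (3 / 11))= -1603 / 110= -14.57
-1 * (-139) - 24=115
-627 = -627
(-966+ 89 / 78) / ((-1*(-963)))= -75259 / 75114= -1.00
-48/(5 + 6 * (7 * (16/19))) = -912/767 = -1.19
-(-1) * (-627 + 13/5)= -3122/5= -624.40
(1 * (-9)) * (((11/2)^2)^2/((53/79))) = -10409751/848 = -12275.65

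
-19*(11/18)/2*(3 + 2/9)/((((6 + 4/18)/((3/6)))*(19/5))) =-1595/4032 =-0.40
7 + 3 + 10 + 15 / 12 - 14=29 / 4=7.25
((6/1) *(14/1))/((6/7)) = 98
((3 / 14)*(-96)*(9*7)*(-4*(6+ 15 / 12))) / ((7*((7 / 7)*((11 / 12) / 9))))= 4059072 / 77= 52715.22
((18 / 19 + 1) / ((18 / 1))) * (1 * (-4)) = -74 / 171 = -0.43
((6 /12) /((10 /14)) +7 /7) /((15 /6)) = 17 /25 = 0.68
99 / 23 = 4.30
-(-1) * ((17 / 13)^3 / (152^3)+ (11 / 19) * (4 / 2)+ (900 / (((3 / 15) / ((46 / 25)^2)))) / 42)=98267932484531 / 270040476160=363.90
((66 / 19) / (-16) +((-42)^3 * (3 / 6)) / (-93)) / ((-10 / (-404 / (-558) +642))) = -2803179553 / 109554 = -25587.19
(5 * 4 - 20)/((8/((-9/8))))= 0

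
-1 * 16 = -16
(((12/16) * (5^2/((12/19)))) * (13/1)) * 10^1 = 30875/8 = 3859.38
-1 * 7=-7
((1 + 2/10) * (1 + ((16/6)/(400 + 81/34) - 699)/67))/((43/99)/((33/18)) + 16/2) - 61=-427374818477/6851786825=-62.37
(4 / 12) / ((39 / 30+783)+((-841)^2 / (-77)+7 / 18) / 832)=1921920 / 4458432973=0.00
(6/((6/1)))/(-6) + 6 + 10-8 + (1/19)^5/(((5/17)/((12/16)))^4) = 9310152535603/1188527520000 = 7.83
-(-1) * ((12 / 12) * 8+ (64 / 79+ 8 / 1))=1328 / 79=16.81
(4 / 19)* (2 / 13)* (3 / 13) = 24 / 3211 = 0.01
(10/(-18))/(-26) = 5/234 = 0.02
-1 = -1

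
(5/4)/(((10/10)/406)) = 1015/2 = 507.50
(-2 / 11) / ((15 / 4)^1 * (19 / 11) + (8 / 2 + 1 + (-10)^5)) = 8 / 4399495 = 0.00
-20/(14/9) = -90/7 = -12.86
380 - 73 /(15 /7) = 5189 /15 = 345.93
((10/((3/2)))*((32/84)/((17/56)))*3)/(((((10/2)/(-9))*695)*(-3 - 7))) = 384/59075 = 0.01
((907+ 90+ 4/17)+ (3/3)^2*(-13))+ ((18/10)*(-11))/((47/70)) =762842/799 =954.75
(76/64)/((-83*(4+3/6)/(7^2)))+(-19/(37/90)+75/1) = 6329993/221112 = 28.63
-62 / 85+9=703 / 85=8.27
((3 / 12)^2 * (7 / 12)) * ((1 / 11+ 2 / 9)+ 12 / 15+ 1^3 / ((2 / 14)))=1757 / 5940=0.30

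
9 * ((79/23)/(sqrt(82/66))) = 711 * sqrt(1353)/943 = 27.73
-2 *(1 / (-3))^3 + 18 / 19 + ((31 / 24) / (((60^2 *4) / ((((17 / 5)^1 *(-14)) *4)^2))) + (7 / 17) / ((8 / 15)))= 109999859 / 21802500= 5.05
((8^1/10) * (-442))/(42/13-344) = 11492/11075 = 1.04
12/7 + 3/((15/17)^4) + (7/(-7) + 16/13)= 10587286/1535625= 6.89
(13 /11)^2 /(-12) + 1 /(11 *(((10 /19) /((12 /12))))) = 0.06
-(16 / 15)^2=-256 / 225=-1.14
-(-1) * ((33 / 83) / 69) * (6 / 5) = 66 / 9545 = 0.01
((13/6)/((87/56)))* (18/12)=182/87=2.09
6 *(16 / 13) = 96 / 13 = 7.38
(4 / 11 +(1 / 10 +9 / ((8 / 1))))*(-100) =-3495 / 22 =-158.86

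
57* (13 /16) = 741 /16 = 46.31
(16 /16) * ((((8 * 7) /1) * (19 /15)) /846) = 532 /6345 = 0.08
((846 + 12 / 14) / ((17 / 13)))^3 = 457672314438144 / 1685159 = 271589989.10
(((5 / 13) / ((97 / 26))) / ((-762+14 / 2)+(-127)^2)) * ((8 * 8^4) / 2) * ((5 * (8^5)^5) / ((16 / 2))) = 1934281311383406679529881600 / 745639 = 2594125724892886074266.34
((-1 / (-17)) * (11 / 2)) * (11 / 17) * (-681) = -82401 / 578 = -142.56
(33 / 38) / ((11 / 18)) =27 / 19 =1.42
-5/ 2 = -2.50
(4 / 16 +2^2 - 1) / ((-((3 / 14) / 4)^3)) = -570752 / 27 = -21138.96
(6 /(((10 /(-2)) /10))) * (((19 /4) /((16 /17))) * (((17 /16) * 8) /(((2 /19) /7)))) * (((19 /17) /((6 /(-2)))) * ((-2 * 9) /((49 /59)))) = -61916193 /224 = -276411.58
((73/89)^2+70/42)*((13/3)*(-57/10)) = -6865612/118815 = -57.78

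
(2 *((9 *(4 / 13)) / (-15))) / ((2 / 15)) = -36 / 13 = -2.77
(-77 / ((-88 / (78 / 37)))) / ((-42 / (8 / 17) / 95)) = -1235 / 629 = -1.96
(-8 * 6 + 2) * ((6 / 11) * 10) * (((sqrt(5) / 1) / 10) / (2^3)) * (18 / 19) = -621 * sqrt(5) / 209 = -6.64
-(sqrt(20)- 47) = 47- 2 * sqrt(5) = 42.53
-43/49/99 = -43/4851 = -0.01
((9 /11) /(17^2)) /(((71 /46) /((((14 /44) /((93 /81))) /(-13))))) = -39123 /1000567997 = -0.00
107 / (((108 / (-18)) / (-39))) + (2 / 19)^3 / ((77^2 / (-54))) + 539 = 100406849295 / 81334022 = 1234.50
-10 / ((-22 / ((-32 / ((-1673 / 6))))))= 960 / 18403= 0.05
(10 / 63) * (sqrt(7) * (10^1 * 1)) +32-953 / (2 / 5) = -4701 / 2 +100 * sqrt(7) / 63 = -2346.30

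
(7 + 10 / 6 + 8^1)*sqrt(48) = 200*sqrt(3) / 3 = 115.47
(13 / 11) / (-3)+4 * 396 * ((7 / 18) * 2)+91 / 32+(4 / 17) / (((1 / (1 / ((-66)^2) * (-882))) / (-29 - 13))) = 244164409 / 197472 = 1236.45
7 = 7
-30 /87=-0.34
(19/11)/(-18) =-19/198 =-0.10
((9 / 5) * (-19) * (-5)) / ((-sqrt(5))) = -171 * sqrt(5) / 5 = -76.47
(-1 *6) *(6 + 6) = -72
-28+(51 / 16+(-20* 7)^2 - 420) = 306483 / 16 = 19155.19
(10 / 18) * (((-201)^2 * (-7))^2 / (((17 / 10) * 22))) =222166109025 / 187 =1188054058.96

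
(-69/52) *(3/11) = -207/572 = -0.36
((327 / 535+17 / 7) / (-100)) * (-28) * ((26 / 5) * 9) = 2663856 / 66875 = 39.83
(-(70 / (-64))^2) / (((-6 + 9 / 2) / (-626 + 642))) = 1225 / 96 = 12.76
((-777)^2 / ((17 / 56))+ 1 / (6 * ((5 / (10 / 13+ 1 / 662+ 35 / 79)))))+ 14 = 689577080574329 / 346735740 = 1988768.39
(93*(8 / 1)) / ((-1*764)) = -0.97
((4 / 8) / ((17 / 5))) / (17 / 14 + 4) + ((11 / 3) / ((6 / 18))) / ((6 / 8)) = 54709 / 3723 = 14.69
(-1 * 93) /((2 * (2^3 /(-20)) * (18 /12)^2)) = 155 /3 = 51.67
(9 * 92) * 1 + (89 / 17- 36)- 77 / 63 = 121790 / 153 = 796.01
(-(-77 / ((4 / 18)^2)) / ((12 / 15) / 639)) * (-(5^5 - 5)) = -3885806925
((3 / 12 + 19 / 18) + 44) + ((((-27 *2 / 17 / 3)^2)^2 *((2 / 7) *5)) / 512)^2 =35679725456858081 / 787535112059136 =45.31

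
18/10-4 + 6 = 19/5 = 3.80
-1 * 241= -241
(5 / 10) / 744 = 1 / 1488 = 0.00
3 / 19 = 0.16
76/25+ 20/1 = 576/25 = 23.04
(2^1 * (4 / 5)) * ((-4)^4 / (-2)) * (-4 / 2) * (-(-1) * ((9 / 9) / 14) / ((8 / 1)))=128 / 35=3.66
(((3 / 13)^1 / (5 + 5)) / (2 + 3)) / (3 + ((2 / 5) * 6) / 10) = 1 / 702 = 0.00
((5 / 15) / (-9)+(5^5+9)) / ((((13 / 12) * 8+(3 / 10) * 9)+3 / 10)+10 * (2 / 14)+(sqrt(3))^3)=162887725 / 573462 - 4146233 * sqrt(3) / 63718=171.34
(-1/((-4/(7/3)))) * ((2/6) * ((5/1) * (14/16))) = 245/288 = 0.85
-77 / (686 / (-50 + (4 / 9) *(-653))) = 38.19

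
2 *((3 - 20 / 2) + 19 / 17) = -11.76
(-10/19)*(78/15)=-52/19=-2.74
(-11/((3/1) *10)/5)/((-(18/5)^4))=275/629856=0.00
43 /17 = 2.53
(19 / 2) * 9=171 / 2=85.50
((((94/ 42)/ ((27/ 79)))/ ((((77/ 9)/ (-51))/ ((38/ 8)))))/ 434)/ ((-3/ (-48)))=-2398598/ 350889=-6.84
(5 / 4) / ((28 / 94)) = 235 / 56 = 4.20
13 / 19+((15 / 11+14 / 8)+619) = 520659 / 836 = 622.80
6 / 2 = 3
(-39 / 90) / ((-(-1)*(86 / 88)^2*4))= -3146 / 27735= -0.11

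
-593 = -593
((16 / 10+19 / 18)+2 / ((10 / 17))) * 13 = 1417 / 18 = 78.72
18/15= 6/5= 1.20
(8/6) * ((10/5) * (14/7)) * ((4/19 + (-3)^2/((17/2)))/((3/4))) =26240/2907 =9.03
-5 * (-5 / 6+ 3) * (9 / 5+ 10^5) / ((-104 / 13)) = 6500117 / 48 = 135419.10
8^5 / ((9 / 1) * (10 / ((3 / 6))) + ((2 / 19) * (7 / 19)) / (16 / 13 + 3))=325304320 / 1787041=182.04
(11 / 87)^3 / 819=1331 / 539313957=0.00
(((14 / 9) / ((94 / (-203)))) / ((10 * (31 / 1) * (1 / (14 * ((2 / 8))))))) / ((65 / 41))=-407827 / 17046900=-0.02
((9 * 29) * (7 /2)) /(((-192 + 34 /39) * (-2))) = 2.39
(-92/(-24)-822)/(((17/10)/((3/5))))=-288.76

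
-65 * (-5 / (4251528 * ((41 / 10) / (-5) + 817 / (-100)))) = -8125 / 955530918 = -0.00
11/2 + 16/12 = 41/6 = 6.83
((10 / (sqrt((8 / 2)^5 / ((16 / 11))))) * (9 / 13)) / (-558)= -5 * sqrt(11) / 35464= -0.00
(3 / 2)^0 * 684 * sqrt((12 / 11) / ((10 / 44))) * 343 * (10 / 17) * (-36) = -33784128 * sqrt(30) / 17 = -10884899.41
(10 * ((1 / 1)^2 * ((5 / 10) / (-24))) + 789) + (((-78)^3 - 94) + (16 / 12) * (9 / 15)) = -56862769 / 120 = -473856.41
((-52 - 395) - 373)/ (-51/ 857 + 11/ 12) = -41136/ 43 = -956.65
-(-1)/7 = 1/7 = 0.14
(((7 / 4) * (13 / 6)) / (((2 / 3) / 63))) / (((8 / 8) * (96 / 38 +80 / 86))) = 4683861 / 45184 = 103.66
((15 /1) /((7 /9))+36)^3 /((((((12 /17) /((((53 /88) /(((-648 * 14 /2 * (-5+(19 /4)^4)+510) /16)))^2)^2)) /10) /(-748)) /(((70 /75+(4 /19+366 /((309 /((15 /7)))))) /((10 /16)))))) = -36822274176289013944851365888 /11053545795135070298102555144827473163435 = -0.00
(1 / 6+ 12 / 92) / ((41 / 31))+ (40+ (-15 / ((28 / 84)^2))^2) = 2520601 / 138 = 18265.22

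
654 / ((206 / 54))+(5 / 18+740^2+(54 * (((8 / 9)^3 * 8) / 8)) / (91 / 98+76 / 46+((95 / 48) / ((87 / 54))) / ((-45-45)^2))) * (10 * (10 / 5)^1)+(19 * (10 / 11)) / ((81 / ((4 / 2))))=10952471.32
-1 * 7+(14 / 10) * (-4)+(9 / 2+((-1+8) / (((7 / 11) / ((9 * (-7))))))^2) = 4802409 / 10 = 480240.90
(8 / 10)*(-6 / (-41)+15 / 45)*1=236 / 615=0.38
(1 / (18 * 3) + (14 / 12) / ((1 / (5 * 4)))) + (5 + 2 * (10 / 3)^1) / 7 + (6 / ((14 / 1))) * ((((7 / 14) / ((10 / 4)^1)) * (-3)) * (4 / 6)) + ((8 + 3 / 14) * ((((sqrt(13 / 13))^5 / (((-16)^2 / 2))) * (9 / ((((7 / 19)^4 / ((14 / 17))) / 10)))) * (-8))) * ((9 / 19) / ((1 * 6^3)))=7165257287 / 352658880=20.32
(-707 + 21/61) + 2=-42984/61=-704.66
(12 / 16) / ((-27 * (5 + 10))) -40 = -21601 / 540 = -40.00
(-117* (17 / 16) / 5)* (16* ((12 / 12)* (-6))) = 11934 / 5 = 2386.80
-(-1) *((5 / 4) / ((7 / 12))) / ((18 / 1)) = 0.12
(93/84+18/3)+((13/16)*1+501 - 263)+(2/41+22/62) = 35064609/142352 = 246.32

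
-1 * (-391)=391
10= 10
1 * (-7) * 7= -49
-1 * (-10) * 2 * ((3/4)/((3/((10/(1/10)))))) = 500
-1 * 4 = -4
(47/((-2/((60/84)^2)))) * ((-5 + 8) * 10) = -17625/49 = -359.69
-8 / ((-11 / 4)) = 32 / 11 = 2.91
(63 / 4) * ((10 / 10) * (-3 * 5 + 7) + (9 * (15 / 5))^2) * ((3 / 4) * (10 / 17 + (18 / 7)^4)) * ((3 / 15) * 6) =7544583243 / 16660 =452856.14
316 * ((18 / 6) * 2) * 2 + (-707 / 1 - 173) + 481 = 3393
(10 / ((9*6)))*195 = 325 / 9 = 36.11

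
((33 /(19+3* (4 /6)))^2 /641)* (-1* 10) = -1210 /31409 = -0.04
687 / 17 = 40.41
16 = 16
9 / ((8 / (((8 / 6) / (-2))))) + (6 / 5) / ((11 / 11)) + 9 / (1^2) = 9.45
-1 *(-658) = 658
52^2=2704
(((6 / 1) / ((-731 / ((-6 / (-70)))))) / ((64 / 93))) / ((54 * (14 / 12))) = -0.00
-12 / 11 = -1.09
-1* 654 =-654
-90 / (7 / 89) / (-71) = 8010 / 497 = 16.12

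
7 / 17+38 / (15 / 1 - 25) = -288 / 85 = -3.39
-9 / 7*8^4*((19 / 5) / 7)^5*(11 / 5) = -1004068048896 / 1838265625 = -546.20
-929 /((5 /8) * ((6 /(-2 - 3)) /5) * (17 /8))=148640 /51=2914.51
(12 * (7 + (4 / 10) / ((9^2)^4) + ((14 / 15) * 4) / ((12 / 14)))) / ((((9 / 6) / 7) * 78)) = 68434720508 / 8394110595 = 8.15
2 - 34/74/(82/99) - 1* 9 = -7.55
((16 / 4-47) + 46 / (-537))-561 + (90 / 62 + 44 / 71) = -711543011 / 1181937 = -602.01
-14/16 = -0.88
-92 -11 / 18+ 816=13021 / 18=723.39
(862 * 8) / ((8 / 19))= 16378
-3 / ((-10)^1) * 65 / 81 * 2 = 13 / 27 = 0.48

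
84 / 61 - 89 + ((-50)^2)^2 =381244655 / 61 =6249912.38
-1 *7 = -7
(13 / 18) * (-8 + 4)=-26 / 9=-2.89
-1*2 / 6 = -1 / 3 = -0.33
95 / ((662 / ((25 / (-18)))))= -2375 / 11916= -0.20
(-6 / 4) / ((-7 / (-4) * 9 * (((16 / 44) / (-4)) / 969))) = 7106 / 7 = 1015.14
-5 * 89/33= -445/33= -13.48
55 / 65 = 11 / 13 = 0.85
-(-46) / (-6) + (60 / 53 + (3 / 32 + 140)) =679549 / 5088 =133.56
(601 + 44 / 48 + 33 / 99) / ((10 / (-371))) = -893739 / 40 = -22343.48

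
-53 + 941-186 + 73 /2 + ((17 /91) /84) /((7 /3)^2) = 92203253 /124852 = 738.50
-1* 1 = -1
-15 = -15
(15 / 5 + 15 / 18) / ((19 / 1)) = 23 / 114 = 0.20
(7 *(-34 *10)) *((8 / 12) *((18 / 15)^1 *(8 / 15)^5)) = -62390272 / 759375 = -82.16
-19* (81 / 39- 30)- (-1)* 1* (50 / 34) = 117574 / 221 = 532.01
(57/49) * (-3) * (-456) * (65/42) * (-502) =-1236325.01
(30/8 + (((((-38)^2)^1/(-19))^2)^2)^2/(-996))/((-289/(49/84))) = 7791243512158687/3454128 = 2255632539.43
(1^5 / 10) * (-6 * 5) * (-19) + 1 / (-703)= 40070 / 703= 57.00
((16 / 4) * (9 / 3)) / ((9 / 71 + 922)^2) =60492 / 4286451841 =0.00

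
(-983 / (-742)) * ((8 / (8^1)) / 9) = 983 / 6678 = 0.15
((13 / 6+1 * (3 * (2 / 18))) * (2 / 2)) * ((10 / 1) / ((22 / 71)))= 1775 / 22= 80.68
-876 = -876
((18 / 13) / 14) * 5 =45 / 91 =0.49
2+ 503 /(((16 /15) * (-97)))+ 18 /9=-1337 /1552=-0.86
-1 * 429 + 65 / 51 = -21814 / 51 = -427.73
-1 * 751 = -751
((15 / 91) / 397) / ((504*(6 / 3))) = 5 / 12138672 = 0.00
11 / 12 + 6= 83 / 12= 6.92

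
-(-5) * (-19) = -95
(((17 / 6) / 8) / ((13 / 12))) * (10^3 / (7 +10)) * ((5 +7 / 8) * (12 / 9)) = 5875 / 39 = 150.64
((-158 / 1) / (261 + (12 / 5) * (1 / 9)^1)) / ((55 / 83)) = -39342 / 43109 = -0.91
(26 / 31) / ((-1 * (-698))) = 13 / 10819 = 0.00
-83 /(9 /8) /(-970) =332 /4365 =0.08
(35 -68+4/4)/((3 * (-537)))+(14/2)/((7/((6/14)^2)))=16067/78939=0.20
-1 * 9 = -9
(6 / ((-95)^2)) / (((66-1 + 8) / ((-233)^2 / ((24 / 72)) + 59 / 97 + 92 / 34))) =1611438888 / 1086402425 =1.48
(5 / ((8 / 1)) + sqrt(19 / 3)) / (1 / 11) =34.56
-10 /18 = -5 /9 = -0.56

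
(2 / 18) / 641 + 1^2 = 1.00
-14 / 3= -4.67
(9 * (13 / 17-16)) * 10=-23310 / 17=-1371.18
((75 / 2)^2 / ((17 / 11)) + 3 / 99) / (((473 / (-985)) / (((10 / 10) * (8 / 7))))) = -4022627710 / 1857471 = -2165.65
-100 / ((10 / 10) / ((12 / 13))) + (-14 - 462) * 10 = -63080 / 13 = -4852.31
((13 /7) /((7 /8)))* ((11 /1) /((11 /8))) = 832 /49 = 16.98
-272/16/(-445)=17/445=0.04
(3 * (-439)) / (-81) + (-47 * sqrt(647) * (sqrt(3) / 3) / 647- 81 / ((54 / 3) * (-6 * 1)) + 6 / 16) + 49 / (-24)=1657 / 108- 47 * sqrt(1941) / 1941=14.28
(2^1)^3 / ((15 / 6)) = 16 / 5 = 3.20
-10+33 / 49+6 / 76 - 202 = -393343 / 1862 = -211.25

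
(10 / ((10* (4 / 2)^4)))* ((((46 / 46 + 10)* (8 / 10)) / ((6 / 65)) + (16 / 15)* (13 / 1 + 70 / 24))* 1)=2527 / 360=7.02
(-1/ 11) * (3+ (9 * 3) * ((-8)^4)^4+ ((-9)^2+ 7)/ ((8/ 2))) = -7599824371187737/ 11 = -690893124653430.64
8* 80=640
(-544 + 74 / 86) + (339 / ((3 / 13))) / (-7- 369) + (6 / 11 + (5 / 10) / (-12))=-145802279 / 266772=-546.54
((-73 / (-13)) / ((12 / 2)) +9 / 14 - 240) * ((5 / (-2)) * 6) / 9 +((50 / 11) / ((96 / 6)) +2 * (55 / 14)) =405.51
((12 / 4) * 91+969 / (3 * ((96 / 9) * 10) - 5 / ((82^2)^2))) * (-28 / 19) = -37273098730364 / 91630009995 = -406.78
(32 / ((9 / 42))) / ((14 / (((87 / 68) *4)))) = 928 / 17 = 54.59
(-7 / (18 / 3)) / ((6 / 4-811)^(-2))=-18348127 / 24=-764505.29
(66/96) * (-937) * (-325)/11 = 304525/16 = 19032.81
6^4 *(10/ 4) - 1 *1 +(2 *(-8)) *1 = 3223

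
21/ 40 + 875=35021/ 40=875.52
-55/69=-0.80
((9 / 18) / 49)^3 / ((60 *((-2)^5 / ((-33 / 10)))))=0.00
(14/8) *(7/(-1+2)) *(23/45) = 6.26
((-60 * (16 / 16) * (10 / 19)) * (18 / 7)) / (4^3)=-675 / 532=-1.27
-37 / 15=-2.47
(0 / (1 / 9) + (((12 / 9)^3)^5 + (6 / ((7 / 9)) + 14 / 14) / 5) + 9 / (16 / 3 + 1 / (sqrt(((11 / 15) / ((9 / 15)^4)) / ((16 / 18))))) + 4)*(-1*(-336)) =4132389363786352 / 149491696095 - 14580*sqrt(330) / 6251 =27600.57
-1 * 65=-65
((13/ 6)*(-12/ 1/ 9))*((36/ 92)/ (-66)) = 13/ 759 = 0.02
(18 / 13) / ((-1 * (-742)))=9 / 4823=0.00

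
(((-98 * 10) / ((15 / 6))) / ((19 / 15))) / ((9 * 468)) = -490 / 6669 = -0.07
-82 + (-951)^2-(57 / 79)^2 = 5643851630 / 6241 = 904318.48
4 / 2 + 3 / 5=13 / 5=2.60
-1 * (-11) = 11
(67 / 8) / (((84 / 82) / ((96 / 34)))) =23.08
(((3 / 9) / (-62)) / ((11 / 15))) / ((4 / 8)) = -5 / 341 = -0.01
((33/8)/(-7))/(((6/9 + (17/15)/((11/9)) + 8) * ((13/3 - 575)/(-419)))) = -6844365/151765376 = -0.05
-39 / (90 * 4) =-13 / 120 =-0.11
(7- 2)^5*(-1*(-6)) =18750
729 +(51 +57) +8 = 845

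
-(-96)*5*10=4800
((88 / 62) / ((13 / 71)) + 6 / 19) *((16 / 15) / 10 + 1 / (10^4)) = 98931061 / 114855000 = 0.86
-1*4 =-4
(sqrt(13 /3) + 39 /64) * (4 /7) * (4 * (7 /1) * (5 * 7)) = 1365 /4 + 560 * sqrt(39) /3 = 1506.98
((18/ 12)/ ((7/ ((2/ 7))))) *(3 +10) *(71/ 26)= 213/ 98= 2.17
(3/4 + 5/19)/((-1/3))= -231/76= -3.04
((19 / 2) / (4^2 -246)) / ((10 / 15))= -57 / 920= -0.06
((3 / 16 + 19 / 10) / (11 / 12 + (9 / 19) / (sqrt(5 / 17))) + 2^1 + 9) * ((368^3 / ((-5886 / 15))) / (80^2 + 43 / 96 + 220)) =-2865192089436160 / 4180898024817 + 68312043159552 * sqrt(85) / 1393632674939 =-233.39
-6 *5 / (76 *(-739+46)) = 5 / 8778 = 0.00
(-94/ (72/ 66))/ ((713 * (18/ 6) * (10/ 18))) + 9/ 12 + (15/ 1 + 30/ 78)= 2977593/ 185380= 16.06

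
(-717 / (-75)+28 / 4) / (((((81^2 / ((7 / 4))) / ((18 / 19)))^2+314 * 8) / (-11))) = -4851 / 417132550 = -0.00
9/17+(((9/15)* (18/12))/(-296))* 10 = 2511/5032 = 0.50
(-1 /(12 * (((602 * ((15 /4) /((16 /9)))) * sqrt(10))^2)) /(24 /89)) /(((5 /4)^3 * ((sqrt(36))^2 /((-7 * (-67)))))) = -0.00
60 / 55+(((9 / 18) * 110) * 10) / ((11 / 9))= 4962 / 11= 451.09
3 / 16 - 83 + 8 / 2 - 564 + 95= -8765 / 16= -547.81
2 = 2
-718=-718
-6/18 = -1/3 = -0.33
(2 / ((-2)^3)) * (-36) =9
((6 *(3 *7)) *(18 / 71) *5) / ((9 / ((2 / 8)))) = 315 / 71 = 4.44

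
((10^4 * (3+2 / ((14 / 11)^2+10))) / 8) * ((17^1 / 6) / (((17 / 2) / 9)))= 8362500 / 703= 11895.45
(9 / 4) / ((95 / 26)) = 117 / 190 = 0.62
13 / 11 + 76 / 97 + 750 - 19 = 732.97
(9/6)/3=1/2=0.50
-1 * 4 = -4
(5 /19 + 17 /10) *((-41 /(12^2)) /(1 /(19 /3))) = -15293 /4320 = -3.54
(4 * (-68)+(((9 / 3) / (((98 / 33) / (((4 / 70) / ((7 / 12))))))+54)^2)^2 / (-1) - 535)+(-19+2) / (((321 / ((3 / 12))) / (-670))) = -114229894697626645083350207 / 13334713391052401250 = -8566355.45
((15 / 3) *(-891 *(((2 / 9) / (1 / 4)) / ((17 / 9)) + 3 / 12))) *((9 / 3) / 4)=-654885 / 272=-2407.67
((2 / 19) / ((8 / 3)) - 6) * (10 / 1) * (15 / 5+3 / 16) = -115515 / 608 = -189.99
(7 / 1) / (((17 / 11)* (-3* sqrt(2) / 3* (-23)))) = 77* sqrt(2) / 782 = 0.14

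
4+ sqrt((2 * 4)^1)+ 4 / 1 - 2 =2 * sqrt(2)+ 6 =8.83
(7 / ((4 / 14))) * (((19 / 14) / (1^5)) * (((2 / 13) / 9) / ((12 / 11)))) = 1463 / 2808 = 0.52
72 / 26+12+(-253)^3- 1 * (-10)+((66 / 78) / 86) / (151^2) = -16194252.23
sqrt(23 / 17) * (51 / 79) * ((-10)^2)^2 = 30000 * sqrt(391) / 79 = 7509.01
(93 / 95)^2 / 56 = 0.02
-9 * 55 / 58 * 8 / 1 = -68.28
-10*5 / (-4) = 25 / 2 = 12.50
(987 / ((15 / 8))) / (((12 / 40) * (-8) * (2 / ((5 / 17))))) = -1645 / 51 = -32.25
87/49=1.78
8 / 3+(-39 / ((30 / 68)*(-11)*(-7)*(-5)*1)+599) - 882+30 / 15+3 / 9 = -534708 / 1925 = -277.77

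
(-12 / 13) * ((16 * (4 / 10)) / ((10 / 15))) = -576 / 65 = -8.86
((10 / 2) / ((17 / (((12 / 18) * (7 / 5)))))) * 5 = 70 / 51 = 1.37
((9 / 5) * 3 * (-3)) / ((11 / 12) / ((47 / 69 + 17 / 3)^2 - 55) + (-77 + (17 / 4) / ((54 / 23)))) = 45367128 / 210739135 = 0.22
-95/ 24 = -3.96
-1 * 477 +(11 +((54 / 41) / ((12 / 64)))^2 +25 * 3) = -574327 / 1681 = -341.66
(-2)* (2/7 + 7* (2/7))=-4.57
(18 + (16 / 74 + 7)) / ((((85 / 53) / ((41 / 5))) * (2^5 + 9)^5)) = 49449 / 44435091725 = 0.00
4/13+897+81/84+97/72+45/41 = 241961345/268632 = 900.72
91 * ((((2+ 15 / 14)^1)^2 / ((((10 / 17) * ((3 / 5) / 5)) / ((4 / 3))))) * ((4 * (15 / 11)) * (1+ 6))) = 20431450 / 33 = 619134.85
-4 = -4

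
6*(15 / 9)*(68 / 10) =68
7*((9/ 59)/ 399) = 3/ 1121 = 0.00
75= 75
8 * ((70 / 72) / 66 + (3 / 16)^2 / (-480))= 178309 / 1520640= 0.12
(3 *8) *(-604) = -14496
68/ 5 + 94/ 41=3258/ 205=15.89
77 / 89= 0.87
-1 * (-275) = 275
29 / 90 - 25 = -2221 / 90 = -24.68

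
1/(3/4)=4/3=1.33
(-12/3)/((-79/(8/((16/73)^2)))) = 5329/632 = 8.43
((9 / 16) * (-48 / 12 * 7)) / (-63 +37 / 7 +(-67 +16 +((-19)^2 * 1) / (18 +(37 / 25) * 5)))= 18669 / 112016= 0.17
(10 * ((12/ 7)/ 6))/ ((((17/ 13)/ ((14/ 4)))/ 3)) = 390/ 17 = 22.94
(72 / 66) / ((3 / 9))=36 / 11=3.27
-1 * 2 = -2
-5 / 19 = -0.26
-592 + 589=-3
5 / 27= 0.19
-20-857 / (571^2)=-6521677 / 326041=-20.00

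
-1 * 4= -4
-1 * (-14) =14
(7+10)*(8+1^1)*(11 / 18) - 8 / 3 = 545 / 6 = 90.83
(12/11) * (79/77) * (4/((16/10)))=2370/847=2.80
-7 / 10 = -0.70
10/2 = 5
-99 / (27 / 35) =-128.33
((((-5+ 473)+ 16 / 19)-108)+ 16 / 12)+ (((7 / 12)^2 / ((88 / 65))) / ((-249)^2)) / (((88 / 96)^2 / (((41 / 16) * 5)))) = 72687442599239 / 200696740992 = 362.18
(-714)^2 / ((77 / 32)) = 2330496 / 11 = 211863.27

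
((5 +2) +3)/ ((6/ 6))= 10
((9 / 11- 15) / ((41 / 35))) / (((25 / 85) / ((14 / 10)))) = -129948 / 2255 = -57.63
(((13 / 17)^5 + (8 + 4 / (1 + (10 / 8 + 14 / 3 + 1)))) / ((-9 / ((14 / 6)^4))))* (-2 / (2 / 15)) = 2839224015691 / 6555479769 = 433.11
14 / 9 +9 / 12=83 / 36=2.31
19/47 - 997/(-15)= 47144/705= 66.87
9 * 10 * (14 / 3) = 420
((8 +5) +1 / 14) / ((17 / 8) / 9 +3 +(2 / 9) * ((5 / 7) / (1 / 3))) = 6588 / 1871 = 3.52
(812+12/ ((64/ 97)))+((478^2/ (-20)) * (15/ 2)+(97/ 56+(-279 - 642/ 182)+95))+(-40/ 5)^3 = -124559501/ 1456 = -85549.11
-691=-691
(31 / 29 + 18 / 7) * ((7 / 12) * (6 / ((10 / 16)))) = 2956 / 145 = 20.39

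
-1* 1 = -1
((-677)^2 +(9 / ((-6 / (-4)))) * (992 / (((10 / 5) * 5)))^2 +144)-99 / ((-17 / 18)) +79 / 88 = 19359083791 / 37400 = 517622.56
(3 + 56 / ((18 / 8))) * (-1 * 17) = -4267 / 9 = -474.11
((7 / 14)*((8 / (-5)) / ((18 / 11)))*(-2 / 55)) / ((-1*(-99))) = 4 / 22275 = 0.00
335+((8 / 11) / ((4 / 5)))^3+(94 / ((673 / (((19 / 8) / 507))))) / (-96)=58553116661657 / 174394306944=335.75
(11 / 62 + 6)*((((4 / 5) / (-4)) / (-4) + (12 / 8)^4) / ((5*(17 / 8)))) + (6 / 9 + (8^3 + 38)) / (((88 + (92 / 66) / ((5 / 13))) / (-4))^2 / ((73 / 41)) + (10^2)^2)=13050641349921487 / 4312951015896700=3.03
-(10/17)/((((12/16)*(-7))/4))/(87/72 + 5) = 1280/17731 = 0.07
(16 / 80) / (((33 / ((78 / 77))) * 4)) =13 / 8470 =0.00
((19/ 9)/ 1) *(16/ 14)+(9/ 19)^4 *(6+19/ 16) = 364475117/ 131363568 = 2.77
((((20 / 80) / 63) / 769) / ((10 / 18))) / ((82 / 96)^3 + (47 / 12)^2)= 27648 / 47516629195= 0.00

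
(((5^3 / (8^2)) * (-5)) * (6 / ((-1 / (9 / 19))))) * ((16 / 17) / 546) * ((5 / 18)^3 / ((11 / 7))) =78125 / 119721888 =0.00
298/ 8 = 149/ 4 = 37.25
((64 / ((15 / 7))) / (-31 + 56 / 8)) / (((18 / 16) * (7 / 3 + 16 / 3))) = -448 / 3105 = -0.14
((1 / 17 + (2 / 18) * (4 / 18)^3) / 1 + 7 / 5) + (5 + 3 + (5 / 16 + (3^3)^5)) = 128034810404729 / 8922960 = 14348916.77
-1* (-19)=19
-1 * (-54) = 54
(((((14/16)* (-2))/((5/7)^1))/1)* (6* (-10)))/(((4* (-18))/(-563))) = 27587/24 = 1149.46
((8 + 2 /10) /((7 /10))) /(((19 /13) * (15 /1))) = 1066 /1995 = 0.53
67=67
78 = 78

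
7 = 7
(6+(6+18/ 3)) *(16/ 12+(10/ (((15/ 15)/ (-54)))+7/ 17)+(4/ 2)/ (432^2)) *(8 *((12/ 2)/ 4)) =-853835887/ 7344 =-116263.06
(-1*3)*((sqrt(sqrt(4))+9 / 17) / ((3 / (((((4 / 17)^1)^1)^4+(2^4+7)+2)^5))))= -39714096393263749105611629145401*sqrt(2) / 4064231406647572522401601 - 357426867539373741950504662308609 / 69091933913008732880827217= -18992354.49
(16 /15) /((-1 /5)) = -16 /3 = -5.33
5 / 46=0.11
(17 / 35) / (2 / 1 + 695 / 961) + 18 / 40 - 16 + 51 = 13053519 / 366380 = 35.63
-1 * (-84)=84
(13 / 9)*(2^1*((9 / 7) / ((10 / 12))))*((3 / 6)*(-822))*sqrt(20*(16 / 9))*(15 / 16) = -32058*sqrt(5) / 7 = -10240.55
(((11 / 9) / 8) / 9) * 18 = 11 / 36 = 0.31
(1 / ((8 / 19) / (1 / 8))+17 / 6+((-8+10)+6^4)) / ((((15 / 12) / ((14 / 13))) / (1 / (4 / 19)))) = 33225661 / 6240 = 5324.63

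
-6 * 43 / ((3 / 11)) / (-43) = 22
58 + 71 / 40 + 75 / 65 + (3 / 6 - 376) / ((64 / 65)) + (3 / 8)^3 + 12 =-10263073 / 33280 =-308.39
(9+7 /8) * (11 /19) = 869 /152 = 5.72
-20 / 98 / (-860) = 1 / 4214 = 0.00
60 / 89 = 0.67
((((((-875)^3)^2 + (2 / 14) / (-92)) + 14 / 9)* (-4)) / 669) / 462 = -2601217666625976571507 / 447854022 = -5808181994234.67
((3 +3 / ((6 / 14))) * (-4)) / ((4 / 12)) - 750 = -870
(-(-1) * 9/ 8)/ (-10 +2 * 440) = 3/ 2320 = 0.00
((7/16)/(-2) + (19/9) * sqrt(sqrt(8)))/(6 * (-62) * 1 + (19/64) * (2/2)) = 14/23789-1216 * 2^(3/4)/214101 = -0.01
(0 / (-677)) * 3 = 0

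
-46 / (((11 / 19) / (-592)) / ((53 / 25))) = 27422624 / 275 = 99718.63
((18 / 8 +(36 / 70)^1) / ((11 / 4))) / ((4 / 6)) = 1161 / 770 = 1.51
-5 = -5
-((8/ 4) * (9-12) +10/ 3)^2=-7.11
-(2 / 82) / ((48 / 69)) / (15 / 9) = -69 / 3280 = -0.02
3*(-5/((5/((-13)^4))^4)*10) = -3992499655099079046/25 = -159699986203963161.84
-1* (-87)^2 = -7569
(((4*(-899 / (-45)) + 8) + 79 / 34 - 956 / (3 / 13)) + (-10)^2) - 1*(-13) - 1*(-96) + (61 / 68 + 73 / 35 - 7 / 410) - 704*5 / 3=-4403219137 / 878220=-5013.80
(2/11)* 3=0.55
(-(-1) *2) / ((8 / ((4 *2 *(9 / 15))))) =6 / 5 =1.20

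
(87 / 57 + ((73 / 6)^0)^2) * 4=192 / 19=10.11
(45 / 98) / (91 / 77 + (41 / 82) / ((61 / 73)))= 30195 / 117061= 0.26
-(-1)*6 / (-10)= -3 / 5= -0.60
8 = 8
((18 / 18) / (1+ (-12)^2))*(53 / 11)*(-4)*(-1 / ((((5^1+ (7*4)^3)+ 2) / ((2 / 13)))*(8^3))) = 0.00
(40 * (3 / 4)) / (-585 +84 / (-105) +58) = -0.06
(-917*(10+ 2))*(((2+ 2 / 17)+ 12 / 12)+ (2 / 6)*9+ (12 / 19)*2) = -26233536 / 323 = -81218.38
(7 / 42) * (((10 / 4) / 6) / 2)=5 / 144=0.03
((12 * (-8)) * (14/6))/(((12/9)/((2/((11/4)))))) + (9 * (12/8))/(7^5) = -45176919/369754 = -122.18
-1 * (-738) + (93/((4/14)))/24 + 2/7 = 84207/112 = 751.85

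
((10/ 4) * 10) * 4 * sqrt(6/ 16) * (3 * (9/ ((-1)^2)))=1653.41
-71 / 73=-0.97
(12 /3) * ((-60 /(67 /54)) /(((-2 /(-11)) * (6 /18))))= -213840 /67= -3191.64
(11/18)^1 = 11/18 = 0.61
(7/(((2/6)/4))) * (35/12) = 245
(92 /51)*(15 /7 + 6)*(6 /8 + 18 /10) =1311 /35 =37.46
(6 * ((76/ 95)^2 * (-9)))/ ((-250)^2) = -216/ 390625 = -0.00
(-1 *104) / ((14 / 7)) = -52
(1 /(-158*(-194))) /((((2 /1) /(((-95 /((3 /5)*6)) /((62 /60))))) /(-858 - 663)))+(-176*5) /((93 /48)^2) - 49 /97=-13802997493 /58913144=-234.29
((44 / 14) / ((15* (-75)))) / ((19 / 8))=-176 / 149625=-0.00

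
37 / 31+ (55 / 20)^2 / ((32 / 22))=50733 / 7936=6.39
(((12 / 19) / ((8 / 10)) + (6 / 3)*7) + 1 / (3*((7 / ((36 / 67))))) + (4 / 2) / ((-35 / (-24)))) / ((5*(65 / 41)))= 4224107 / 2068625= 2.04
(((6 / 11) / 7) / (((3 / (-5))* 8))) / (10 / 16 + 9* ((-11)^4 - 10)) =-10 / 81114649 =-0.00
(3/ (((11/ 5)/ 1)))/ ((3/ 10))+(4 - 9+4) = 39/ 11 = 3.55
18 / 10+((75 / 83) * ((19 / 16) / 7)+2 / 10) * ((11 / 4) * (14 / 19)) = 634807 / 252320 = 2.52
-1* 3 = -3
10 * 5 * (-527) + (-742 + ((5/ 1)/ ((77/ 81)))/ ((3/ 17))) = -2083789/ 77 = -27062.19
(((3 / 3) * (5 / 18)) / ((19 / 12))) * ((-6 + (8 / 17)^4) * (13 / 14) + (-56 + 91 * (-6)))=-1183960630 / 11108293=-106.58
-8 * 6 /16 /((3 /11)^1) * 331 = -3641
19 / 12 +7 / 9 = 85 / 36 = 2.36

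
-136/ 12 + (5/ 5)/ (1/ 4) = -22/ 3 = -7.33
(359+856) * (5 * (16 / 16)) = 6075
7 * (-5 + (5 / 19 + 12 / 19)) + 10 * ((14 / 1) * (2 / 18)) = -2254 / 171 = -13.18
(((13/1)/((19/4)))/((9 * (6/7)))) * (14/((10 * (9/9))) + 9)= 9464/2565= 3.69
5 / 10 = 1 / 2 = 0.50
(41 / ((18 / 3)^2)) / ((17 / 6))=41 / 102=0.40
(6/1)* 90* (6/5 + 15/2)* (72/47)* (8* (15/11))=40590720/517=78512.03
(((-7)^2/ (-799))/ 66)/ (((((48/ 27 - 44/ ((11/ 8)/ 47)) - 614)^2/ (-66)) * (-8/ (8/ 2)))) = -3969/ 579674685368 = -0.00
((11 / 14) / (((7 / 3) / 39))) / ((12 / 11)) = 4719 / 392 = 12.04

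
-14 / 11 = -1.27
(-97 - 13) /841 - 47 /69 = -47117 /58029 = -0.81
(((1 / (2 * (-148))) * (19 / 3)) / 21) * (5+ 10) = -95 / 6216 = -0.02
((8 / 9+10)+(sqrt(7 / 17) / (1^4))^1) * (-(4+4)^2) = -6272 / 9 - 64 * sqrt(119) / 17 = -737.96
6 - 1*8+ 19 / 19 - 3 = -4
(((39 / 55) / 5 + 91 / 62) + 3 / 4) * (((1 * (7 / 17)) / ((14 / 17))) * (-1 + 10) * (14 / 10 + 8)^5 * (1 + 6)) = 1162559702318301 / 213125000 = 5454825.58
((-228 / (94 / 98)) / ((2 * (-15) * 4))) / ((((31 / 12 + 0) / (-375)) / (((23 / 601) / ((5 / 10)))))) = -19271700 / 875657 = -22.01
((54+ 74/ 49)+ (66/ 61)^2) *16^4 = 677285986304/ 182329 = 3714636.65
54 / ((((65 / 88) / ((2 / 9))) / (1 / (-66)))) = -16 / 65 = -0.25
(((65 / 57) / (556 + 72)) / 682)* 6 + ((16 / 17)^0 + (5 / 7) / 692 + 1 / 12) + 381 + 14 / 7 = 5677533021487 / 14781993996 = 384.08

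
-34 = -34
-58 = -58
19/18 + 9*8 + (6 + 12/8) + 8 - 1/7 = 5570/63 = 88.41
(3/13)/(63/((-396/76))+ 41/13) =-11/426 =-0.03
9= 9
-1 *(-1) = 1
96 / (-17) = -96 / 17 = -5.65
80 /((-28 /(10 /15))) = -40 /21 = -1.90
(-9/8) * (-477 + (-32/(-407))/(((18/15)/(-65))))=1762851/3256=541.42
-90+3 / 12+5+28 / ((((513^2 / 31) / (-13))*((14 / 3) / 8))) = -29763889 / 350892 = -84.82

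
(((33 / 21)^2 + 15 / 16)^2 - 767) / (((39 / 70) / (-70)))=11607672775 / 122304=94908.37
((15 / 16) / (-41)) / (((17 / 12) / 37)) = -1665 / 2788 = -0.60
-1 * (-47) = 47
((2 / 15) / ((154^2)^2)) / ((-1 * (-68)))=1 / 286848814560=0.00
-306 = -306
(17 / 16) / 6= 17 / 96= 0.18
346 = 346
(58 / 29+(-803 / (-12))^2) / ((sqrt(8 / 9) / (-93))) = -19998007*sqrt(2) / 64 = -441897.70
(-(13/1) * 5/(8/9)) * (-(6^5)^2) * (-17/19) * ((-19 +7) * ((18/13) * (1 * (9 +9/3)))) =14987146383360/19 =788797178071.58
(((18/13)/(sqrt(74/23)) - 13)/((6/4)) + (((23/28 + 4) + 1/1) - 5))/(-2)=659/168 - 3 * sqrt(1702)/481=3.67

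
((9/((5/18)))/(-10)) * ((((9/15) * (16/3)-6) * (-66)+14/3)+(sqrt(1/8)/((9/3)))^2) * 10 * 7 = -4297419/100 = -42974.19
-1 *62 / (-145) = 62 / 145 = 0.43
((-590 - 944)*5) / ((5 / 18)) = -27612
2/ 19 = 0.11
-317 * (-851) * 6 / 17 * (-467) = -755887134 / 17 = -44463949.06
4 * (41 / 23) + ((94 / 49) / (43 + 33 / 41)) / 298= 2150510065 / 301589708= 7.13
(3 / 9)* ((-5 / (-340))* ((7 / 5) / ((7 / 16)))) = 0.02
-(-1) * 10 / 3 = 10 / 3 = 3.33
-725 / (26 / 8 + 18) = -580 / 17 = -34.12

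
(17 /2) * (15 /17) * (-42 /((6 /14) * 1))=-735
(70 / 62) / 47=35 / 1457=0.02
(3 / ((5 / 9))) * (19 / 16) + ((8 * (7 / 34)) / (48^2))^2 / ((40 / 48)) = 512376241 / 79902720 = 6.41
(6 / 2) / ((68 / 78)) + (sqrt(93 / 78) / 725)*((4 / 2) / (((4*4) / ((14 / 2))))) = 3.44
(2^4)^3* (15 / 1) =61440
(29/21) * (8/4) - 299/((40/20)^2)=-6047/84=-71.99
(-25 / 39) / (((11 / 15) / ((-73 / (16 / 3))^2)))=-5995125 / 36608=-163.77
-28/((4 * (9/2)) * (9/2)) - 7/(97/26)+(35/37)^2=-14275177/10756233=-1.33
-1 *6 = -6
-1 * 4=-4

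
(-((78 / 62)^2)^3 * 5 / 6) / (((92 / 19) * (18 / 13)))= -160949946105 / 326601354608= -0.49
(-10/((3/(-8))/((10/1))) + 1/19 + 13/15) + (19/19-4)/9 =25389/95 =267.25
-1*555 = -555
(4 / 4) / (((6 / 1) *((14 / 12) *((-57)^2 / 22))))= 22 / 22743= 0.00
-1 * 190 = -190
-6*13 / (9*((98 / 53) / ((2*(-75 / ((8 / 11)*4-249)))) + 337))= -189475 / 7433984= -0.03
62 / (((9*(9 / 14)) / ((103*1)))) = 89404 / 81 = 1103.75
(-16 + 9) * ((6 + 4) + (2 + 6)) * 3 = -378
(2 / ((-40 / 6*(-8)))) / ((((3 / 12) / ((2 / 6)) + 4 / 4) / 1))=3 / 140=0.02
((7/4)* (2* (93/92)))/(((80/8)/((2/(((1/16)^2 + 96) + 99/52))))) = 270816/37471255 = 0.01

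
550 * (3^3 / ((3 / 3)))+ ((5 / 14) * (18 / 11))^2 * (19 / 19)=88047675 / 5929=14850.34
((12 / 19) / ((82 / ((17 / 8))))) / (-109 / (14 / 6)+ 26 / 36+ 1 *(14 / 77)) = -35343 / 98922094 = -0.00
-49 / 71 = -0.69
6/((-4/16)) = -24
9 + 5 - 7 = 7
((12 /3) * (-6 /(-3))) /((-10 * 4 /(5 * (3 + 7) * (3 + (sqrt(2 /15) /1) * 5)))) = -48.26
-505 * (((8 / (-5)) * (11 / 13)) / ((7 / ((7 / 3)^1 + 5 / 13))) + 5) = -8019097 / 3549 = -2259.54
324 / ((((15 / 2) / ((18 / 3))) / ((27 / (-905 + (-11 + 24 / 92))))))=-402408 / 52655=-7.64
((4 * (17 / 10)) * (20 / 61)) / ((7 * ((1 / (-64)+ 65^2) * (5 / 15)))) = 8704 / 38486791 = 0.00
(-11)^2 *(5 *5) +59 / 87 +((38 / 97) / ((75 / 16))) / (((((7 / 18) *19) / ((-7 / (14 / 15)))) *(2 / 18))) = 893453926 / 295365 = 3024.91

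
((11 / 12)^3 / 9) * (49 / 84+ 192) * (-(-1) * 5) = 15379705 / 186624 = 82.41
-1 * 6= -6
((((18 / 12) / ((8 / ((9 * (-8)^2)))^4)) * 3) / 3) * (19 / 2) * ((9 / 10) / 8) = 215410752 / 5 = 43082150.40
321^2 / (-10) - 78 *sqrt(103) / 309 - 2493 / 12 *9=-243477 / 20 - 26 *sqrt(103) / 103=-12176.41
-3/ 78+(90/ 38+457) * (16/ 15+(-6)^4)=232374257/ 390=595831.43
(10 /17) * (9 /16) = 45 /136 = 0.33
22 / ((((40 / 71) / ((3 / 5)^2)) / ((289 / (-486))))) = -8.36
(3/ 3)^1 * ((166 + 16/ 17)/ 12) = 473/ 34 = 13.91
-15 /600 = -1 /40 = -0.02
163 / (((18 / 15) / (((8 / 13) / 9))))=3260 / 351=9.29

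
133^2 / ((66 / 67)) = 1185163 / 66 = 17957.02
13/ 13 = 1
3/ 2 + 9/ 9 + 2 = 9/ 2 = 4.50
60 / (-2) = -30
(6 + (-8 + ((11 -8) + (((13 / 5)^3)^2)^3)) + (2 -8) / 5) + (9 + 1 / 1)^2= 112455787658744502504 / 3814697265625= 29479610.00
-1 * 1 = -1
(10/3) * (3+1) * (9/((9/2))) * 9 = 240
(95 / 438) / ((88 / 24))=95 / 1606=0.06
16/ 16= 1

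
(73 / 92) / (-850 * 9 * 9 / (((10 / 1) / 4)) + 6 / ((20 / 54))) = -365 / 12660948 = -0.00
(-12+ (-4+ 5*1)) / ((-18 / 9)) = 11 / 2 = 5.50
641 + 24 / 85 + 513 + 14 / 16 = 785507 / 680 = 1155.16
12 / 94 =6 / 47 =0.13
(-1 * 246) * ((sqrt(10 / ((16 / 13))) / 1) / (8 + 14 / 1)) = -123 * sqrt(130) / 44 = -31.87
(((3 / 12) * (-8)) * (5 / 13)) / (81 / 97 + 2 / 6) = -291 / 442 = -0.66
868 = 868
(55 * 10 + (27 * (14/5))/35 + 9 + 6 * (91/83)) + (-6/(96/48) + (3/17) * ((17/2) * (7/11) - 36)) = 434075743/776050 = 559.34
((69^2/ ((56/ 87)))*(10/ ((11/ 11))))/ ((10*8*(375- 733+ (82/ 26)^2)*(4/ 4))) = -23333661/ 8783936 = -2.66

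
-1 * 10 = -10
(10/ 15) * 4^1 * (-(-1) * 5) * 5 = 200/ 3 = 66.67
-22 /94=-11 /47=-0.23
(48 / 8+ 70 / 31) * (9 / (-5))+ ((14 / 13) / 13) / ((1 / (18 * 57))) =1837044 / 26195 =70.13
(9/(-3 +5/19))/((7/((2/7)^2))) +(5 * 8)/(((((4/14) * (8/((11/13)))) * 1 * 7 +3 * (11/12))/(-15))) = -117880563/4249427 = -27.74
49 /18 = 2.72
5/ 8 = 0.62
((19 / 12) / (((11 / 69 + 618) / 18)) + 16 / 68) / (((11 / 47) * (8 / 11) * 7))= 1128235 / 4777136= 0.24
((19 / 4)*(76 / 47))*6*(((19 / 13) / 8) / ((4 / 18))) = 37.89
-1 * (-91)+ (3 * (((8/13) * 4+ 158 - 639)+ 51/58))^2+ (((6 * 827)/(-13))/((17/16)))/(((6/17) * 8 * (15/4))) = 17511555936803/8527740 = 2053481.45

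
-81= -81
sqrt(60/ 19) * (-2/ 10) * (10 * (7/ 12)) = -7 * sqrt(285)/ 57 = -2.07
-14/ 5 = -2.80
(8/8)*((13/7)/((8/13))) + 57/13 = 5389/728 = 7.40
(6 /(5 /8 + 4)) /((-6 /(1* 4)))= -32 /37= -0.86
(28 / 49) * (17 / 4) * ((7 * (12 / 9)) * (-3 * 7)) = -476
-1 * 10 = -10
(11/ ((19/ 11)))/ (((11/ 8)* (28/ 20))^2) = 1.72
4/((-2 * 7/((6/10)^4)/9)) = -1458/4375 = -0.33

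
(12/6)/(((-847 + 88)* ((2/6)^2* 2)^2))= -27/506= -0.05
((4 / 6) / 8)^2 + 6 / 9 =97 / 144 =0.67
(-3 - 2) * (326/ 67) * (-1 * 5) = 8150/ 67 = 121.64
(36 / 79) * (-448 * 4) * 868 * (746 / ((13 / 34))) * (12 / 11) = -1508676387.10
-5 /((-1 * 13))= 5 /13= 0.38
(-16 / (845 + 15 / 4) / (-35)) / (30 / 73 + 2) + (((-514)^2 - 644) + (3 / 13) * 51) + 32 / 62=138832810297201 / 526751225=263564.29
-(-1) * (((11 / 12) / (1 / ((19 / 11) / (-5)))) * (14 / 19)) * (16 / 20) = -14 / 75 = -0.19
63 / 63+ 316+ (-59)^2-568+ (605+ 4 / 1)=3839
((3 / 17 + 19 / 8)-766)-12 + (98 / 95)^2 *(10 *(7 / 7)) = -187744817 / 245480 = -764.81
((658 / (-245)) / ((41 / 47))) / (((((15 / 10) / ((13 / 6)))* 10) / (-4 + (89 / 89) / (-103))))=1694303 / 950175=1.78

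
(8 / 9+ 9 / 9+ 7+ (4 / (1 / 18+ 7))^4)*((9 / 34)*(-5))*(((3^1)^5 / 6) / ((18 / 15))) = -1776383661150 / 4422458897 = -401.67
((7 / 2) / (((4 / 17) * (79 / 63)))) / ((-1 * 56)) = -0.21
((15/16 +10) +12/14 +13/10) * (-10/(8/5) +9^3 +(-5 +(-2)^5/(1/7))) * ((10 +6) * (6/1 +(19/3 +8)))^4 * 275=11293557597959296000/567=19918091001691880.07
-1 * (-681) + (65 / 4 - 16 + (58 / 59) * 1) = 161007 / 236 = 682.23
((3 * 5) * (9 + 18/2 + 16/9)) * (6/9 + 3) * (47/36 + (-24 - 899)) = -162420995/162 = -1002598.73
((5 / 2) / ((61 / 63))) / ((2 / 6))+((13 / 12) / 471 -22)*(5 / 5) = -14.25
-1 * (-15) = 15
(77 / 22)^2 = 49 / 4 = 12.25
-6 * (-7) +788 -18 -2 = 810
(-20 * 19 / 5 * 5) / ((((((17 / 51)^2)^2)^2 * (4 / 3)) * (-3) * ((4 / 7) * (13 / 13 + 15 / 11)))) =47993715 / 104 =461478.03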